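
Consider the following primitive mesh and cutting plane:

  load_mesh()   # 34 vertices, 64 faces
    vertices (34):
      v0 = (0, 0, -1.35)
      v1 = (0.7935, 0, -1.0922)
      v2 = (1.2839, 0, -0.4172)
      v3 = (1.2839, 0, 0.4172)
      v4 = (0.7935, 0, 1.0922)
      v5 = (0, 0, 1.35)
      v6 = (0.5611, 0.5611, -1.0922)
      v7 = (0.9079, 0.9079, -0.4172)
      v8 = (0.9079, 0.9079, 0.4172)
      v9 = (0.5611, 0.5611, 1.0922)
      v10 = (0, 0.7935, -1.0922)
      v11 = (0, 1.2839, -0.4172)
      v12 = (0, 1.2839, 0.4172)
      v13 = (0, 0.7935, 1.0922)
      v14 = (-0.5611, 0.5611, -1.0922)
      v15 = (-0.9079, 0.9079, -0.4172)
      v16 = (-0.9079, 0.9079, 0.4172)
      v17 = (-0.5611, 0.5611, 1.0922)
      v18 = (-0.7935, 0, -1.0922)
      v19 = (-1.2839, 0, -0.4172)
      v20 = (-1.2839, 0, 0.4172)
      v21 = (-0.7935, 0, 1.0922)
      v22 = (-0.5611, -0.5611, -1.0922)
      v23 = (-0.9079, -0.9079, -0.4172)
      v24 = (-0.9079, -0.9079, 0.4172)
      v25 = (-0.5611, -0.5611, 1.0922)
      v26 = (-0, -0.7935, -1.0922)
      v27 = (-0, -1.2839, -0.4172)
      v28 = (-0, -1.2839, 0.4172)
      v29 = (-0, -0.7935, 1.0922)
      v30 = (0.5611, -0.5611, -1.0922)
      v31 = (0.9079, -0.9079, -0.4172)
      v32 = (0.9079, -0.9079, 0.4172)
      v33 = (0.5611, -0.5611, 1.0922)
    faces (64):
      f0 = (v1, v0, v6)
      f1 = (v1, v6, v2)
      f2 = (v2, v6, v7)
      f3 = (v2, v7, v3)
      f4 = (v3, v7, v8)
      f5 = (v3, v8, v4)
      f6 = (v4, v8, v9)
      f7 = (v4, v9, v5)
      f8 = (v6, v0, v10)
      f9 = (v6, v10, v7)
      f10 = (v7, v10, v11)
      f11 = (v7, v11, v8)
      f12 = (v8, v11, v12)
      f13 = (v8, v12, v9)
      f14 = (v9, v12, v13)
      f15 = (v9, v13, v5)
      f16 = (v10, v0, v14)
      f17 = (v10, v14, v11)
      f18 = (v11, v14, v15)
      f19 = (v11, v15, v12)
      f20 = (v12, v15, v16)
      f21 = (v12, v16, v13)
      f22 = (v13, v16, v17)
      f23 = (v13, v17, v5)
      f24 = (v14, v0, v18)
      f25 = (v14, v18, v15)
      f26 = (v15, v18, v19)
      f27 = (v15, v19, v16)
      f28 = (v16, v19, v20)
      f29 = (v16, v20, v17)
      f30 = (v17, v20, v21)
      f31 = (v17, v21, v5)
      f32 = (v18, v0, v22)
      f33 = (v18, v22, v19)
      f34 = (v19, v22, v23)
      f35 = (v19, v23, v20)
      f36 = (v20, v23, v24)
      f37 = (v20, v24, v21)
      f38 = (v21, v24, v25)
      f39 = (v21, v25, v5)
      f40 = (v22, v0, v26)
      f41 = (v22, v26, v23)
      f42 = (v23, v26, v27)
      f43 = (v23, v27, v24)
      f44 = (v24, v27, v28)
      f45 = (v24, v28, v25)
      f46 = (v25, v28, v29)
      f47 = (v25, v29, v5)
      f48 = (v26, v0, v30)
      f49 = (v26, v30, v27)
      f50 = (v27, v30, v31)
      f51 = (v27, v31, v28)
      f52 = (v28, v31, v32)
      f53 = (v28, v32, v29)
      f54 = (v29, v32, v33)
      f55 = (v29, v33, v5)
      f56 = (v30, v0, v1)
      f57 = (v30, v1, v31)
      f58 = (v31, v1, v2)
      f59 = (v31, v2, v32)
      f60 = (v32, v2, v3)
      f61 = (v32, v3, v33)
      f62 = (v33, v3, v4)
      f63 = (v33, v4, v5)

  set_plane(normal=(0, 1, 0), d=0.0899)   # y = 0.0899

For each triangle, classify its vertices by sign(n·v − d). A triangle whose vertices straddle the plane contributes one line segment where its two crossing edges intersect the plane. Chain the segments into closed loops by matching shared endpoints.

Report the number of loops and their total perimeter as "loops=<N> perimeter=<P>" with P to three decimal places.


Straddling triangles (20 of 64):
  (v1,v0,v6) [--+] → (0.0899, 0.0899, -1.3087)–(0.756265, 0.0899, -1.0922)  len=0.7007
  (v1,v6,v2) [-+-] → (0.756265, 0.0899, -1.0922)–(1.16809, 0.0899, -0.525349)  len=0.7007
  (v2,v6,v7) [-++] → (1.16809, 0.0899, -0.525349)–(1.24667, 0.0899, -0.4172)  len=0.1337
  (v2,v7,v3) [-+-] → (1.24667, 0.0899, -0.4172)–(1.24667, 0.0899, 0.334578)  len=0.7518
  (v3,v7,v8) [-++] → (1.24667, 0.0899, 0.334578)–(1.24667, 0.0899, 0.4172)  len=0.0826
  (v3,v8,v4) [-+-] → (1.24667, 0.0899, 0.4172)–(0.804828, 0.0899, 1.02536)  len=0.7517
  (v4,v8,v9) [-++] → (0.804828, 0.0899, 1.02536)–(0.756265, 0.0899, 1.0922)  len=0.0826
  (v4,v9,v5) [-+-] → (0.756265, 0.0899, 1.0922)–(0.0899, 0.0899, 1.3087)  len=0.7007
  (v6,v0,v10) [+-+] → (0.0899, 0.0899, -1.3087)–(0, 0.0899, -1.32079)  len=0.0907
  (v9,v13,v5) [++-] → (0, 0.0899, 1.32079)–(0.0899, 0.0899, 1.3087)  len=0.0907
  (v10,v0,v14) [+-+] → (0, 0.0899, -1.32079)–(-0.0899, 0.0899, -1.3087)  len=0.0907
  (v13,v17,v5) [++-] → (-0.0899, 0.0899, 1.3087)–(0, 0.0899, 1.32079)  len=0.0907
  (v14,v0,v18) [+--] → (-0.0899, 0.0899, -1.3087)–(-0.756265, 0.0899, -1.0922)  len=0.7007
  (v14,v18,v15) [+-+] → (-0.756265, 0.0899, -1.0922)–(-0.804828, 0.0899, -1.02536)  len=0.0826
  (v15,v18,v19) [+--] → (-0.804828, 0.0899, -1.02536)–(-1.24667, 0.0899, -0.4172)  len=0.7517
  (v15,v19,v16) [+-+] → (-1.24667, 0.0899, -0.4172)–(-1.24667, 0.0899, -0.334578)  len=0.0826
  (v16,v19,v20) [+--] → (-1.24667, 0.0899, -0.334578)–(-1.24667, 0.0899, 0.4172)  len=0.7518
  (v16,v20,v17) [+-+] → (-1.24667, 0.0899, 0.4172)–(-1.16809, 0.0899, 0.525349)  len=0.1337
  (v17,v20,v21) [+--] → (-1.16809, 0.0899, 0.525349)–(-0.756265, 0.0899, 1.0922)  len=0.7007
  (v17,v21,v5) [+--] → (-0.756265, 0.0899, 1.0922)–(-0.0899, 0.0899, 1.3087)  len=0.7007

Chained into 1 loop(s):
  loop 1: 20 segments, perimeter = 8.1716
Total perimeter = 8.172

loops=1 perimeter=8.172


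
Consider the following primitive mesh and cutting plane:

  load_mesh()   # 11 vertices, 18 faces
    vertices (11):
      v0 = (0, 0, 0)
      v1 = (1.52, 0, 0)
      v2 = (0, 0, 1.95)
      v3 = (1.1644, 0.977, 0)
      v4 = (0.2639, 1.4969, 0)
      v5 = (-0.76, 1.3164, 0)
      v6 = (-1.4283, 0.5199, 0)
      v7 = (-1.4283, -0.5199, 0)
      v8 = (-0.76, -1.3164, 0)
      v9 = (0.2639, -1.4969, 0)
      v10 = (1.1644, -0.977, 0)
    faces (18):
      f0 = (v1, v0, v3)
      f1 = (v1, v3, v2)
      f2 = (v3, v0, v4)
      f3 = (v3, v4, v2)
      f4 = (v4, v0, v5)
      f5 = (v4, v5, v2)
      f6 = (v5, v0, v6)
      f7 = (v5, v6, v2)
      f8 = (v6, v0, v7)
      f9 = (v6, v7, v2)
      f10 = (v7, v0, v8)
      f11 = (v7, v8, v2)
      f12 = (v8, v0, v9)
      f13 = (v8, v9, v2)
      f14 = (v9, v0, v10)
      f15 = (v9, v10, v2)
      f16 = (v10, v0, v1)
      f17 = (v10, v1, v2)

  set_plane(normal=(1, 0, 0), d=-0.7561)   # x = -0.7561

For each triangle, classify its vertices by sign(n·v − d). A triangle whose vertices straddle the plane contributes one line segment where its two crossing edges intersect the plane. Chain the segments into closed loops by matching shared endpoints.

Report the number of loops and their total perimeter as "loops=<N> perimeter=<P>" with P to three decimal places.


loops=1 perimeter=5.962

Straddling triangles (10 of 18):
  (v4,v0,v5) [++-] → (-0.7561, 1.30964, 0)–(-0.7561, 1.31709, 0)  len=0.0074
  (v4,v5,v2) [+-+] → (-0.7561, 1.31709, 0)–(-0.7561, 1.30964, 0.0100066)  len=0.0125
  (v5,v0,v6) [-+-] → (-0.7561, 1.30964, 0)–(-0.7561, 0.27522, 0)  len=1.0344
  (v5,v6,v2) [--+] → (-0.7561, 0.27522, 0.917727)–(-0.7561, 1.30964, 0.0100066)  len=1.3762
  (v6,v0,v7) [-+-] → (-0.7561, 0.27522, 0)–(-0.7561, -0.27522, 0)  len=0.5504
  (v6,v7,v2) [--+] → (-0.7561, -0.27522, 0.917727)–(-0.7561, 0.27522, 0.917727)  len=0.5504
  (v7,v0,v8) [-+-] → (-0.7561, -0.27522, 0)–(-0.7561, -1.30964, 0)  len=1.0344
  (v7,v8,v2) [--+] → (-0.7561, -1.30964, 0.0100066)–(-0.7561, -0.27522, 0.917727)  len=1.3762
  (v8,v0,v9) [-++] → (-0.7561, -1.30964, 0)–(-0.7561, -1.31709, 0)  len=0.0074
  (v8,v9,v2) [-++] → (-0.7561, -1.31709, 0)–(-0.7561, -1.30964, 0.0100066)  len=0.0125

Chained into 1 loop(s):
  loop 1: 10 segments, perimeter = 5.9620
Total perimeter = 5.962


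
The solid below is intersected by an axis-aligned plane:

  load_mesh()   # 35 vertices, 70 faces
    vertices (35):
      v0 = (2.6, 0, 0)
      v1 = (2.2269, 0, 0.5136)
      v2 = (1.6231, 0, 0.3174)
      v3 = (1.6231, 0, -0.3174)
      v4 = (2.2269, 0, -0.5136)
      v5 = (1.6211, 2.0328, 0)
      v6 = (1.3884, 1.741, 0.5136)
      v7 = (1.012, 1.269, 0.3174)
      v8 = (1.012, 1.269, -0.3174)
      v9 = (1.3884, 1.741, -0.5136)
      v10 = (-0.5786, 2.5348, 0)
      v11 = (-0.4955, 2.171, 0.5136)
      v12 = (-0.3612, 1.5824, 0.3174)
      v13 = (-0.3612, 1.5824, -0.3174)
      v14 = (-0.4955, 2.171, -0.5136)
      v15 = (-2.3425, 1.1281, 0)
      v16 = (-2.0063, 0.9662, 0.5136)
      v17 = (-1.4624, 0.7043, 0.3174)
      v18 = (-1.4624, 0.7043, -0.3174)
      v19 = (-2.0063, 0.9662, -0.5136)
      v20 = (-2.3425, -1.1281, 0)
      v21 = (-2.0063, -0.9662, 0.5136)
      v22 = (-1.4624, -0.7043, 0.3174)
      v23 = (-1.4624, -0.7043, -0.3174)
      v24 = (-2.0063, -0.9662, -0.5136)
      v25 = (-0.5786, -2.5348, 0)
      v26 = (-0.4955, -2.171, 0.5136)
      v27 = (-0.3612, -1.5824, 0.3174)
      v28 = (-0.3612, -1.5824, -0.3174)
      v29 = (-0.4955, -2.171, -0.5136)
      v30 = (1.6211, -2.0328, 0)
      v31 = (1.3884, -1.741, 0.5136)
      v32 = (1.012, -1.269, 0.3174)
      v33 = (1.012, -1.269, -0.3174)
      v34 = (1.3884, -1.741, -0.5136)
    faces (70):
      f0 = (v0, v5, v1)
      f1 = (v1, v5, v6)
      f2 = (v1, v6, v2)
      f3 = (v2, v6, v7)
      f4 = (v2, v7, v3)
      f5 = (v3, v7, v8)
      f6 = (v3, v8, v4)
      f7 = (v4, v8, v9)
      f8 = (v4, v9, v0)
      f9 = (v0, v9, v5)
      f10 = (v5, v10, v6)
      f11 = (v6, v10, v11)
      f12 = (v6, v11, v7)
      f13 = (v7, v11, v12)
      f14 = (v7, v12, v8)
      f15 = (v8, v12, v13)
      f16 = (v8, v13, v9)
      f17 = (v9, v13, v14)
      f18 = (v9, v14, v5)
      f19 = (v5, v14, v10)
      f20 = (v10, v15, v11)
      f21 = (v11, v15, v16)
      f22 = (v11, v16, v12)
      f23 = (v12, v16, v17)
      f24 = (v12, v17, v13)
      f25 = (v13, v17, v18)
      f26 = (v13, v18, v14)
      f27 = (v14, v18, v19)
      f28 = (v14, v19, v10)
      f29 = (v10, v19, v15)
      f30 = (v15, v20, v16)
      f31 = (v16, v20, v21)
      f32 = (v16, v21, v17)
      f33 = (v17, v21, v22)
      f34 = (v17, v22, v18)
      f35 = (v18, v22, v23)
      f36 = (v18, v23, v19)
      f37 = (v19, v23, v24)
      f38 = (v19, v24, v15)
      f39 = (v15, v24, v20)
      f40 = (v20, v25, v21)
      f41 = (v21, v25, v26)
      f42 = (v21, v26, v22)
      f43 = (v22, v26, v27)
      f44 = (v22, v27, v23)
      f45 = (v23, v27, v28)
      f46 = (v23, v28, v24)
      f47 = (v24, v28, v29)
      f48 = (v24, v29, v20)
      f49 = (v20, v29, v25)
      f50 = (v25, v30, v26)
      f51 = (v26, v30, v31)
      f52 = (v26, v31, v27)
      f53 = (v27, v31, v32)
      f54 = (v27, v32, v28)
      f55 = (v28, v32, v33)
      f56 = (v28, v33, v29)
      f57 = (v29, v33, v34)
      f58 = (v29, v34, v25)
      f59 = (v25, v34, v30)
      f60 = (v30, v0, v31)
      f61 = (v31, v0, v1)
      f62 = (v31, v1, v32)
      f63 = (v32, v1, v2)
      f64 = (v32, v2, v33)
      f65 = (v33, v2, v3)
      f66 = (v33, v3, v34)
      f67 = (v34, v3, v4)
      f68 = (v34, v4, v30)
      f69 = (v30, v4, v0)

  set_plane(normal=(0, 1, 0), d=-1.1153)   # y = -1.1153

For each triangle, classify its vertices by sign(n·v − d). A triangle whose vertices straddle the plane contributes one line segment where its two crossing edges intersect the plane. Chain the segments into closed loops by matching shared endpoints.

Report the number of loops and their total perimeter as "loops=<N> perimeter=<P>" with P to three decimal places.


Straddling triangles (22 of 70):
  (v15,v20,v16) [+-+] → (-2.3425, -1.1153, 0)–(-2.34045, -1.1153, 0.00313903)  len=0.0038
  (v16,v20,v21) [+-+] → (-2.34045, -1.1153, 0.00313903)–(-2.31592, -1.1153, 0.0406058)  len=0.0448
  (v15,v24,v20) [++-] → (-2.31592, -1.1153, -0.0406058)–(-2.3425, -1.1153, 0)  len=0.0485
  (v20,v25,v21) [--+] → (-1.87059, -1.1153, 0.464781)–(-2.31592, -1.1153, 0.0406058)  len=0.6150
  (v21,v25,v26) [+--] → (-1.87059, -1.1153, 0.464781)–(-1.81933, -1.1153, 0.5136)  len=0.0708
  (v21,v26,v22) [+-+] → (-1.81933, -1.1153, 0.5136)–(-1.19145, -1.1153, 0.372379)  len=0.6436
  (v22,v26,v27) [+--] → (-1.19145, -1.1153, 0.372379)–(-0.946977, -1.1153, 0.3174)  len=0.2506
  (v22,v27,v23) [+-+] → (-0.946977, -1.1153, 0.3174)–(-0.946977, -1.1153, -0.020278)  len=0.3377
  (v23,v27,v28) [+--] → (-0.946977, -1.1153, -0.020278)–(-0.946977, -1.1153, -0.3174)  len=0.2971
  (v23,v28,v24) [+-+] → (-0.946977, -1.1153, -0.3174)–(-1.60824, -1.1153, -0.466126)  len=0.6778
  (v24,v28,v29) [+--] → (-1.60824, -1.1153, -0.466126)–(-1.81933, -1.1153, -0.5136)  len=0.2164
  (v24,v29,v20) [+--] → (-1.81933, -1.1153, -0.5136)–(-2.31592, -1.1153, -0.0406058)  len=0.6858
  (v30,v0,v31) [-+-] → (2.06292, -1.1153, 0)–(1.82384, -1.1153, 0.329017)  len=0.4067
  (v31,v0,v1) [-++] → (1.82384, -1.1153, 0.329017)–(1.68975, -1.1153, 0.5136)  len=0.2281
  (v31,v1,v32) [-+-] → (1.68975, -1.1153, 0.5136)–(1.15915, -1.1153, 0.341164)  len=0.5579
  (v32,v1,v2) [-++] → (1.15915, -1.1153, 0.341164)–(1.08602, -1.1153, 0.3174)  len=0.0769
  (v32,v2,v33) [-+-] → (1.08602, -1.1153, 0.3174)–(1.08602, -1.1153, -0.240514)  len=0.5579
  (v33,v2,v3) [-++] → (1.08602, -1.1153, -0.240514)–(1.08602, -1.1153, -0.3174)  len=0.0769
  (v33,v3,v34) [-+-] → (1.08602, -1.1153, -0.3174)–(1.47275, -1.1153, -0.443087)  len=0.4066
  (v34,v3,v4) [-++] → (1.47275, -1.1153, -0.443087)–(1.68975, -1.1153, -0.5136)  len=0.2282
  (v34,v4,v30) [-+-] → (1.68975, -1.1153, -0.5136)–(1.89453, -1.1153, -0.231812)  len=0.3483
  (v30,v4,v0) [-++] → (1.89453, -1.1153, -0.231812)–(2.06292, -1.1153, 0)  len=0.2865

Chained into 2 loop(s):
  loop 1: 12 segments, perimeter = 3.8918
  loop 2: 10 segments, perimeter = 3.1741
Total perimeter = 7.066

loops=2 perimeter=7.066


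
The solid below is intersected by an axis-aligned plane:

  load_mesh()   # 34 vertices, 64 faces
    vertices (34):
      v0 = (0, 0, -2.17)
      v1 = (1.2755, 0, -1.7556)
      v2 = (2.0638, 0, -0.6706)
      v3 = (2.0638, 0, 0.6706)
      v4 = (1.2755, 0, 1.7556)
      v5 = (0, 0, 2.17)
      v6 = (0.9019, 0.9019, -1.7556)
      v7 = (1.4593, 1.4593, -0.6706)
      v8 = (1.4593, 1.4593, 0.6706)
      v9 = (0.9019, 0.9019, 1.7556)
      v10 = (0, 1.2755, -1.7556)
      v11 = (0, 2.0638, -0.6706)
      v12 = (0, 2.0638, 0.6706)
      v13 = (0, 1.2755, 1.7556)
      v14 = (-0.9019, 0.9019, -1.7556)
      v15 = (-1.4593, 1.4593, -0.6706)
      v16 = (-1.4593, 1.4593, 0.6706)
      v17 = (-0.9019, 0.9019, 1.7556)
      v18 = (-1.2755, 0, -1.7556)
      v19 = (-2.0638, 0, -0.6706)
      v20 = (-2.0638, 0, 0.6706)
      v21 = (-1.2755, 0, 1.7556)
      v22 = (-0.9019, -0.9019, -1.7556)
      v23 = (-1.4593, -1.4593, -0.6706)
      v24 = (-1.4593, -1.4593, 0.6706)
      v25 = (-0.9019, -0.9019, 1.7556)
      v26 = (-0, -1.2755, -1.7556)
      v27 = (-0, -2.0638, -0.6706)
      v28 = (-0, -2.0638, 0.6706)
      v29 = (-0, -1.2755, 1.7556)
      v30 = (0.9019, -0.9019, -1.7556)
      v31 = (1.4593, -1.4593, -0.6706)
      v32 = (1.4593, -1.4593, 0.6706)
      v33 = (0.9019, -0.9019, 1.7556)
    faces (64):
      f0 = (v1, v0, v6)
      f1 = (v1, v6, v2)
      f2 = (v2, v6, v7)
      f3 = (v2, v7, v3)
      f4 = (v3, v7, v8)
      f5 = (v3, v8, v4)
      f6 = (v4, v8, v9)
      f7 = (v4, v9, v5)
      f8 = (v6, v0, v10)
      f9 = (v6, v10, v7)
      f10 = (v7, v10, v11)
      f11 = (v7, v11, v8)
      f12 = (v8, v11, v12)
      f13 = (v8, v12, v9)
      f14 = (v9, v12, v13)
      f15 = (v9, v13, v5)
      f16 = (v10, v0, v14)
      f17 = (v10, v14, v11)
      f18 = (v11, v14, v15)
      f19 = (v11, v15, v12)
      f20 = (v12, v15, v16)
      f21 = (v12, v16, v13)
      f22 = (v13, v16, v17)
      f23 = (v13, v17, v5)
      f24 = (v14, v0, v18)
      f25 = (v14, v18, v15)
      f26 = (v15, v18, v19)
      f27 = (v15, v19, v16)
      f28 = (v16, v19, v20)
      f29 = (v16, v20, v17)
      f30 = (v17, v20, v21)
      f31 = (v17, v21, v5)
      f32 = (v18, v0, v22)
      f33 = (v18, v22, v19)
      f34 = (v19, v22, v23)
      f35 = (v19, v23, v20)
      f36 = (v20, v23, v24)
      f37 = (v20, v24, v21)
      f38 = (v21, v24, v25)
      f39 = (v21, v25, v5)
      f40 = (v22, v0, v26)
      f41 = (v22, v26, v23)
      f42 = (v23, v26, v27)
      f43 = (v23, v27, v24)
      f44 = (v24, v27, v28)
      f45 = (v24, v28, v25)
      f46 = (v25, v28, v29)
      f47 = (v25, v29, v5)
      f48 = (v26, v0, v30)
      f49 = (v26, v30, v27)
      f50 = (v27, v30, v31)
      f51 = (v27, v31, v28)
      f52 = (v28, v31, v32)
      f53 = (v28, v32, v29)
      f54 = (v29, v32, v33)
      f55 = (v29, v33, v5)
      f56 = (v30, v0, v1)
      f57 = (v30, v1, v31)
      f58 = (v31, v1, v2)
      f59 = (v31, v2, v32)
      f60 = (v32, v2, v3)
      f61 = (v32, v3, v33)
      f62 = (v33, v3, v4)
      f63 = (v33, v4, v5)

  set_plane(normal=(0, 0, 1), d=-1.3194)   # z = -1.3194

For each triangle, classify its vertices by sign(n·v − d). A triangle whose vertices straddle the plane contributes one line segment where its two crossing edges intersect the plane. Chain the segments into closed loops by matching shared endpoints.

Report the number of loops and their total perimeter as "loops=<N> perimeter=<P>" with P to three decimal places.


Straddling triangles (16 of 64):
  (v1,v6,v2) [--+] → (1.36902, 0.539311, -1.3194)–(1.59242, 0, -1.3194)  len=0.5838
  (v2,v6,v7) [+-+] → (1.36902, 0.539311, -1.3194)–(1.12599, 1.12599, -1.3194)  len=0.6350
  (v6,v10,v7) [--+] → (0.586679, 1.34939, -1.3194)–(1.12599, 1.12599, -1.3194)  len=0.5838
  (v7,v10,v11) [+-+] → (0.586679, 1.34939, -1.3194)–(0, 1.59242, -1.3194)  len=0.6350
  (v10,v14,v11) [--+] → (-0.539311, 1.36902, -1.3194)–(0, 1.59242, -1.3194)  len=0.5838
  (v11,v14,v15) [+-+] → (-0.539311, 1.36902, -1.3194)–(-1.12599, 1.12599, -1.3194)  len=0.6350
  (v14,v18,v15) [--+] → (-1.34939, 0.586679, -1.3194)–(-1.12599, 1.12599, -1.3194)  len=0.5838
  (v15,v18,v19) [+-+] → (-1.34939, 0.586679, -1.3194)–(-1.59242, 0, -1.3194)  len=0.6350
  (v18,v22,v19) [--+] → (-1.36902, -0.539311, -1.3194)–(-1.59242, 0, -1.3194)  len=0.5838
  (v19,v22,v23) [+-+] → (-1.36902, -0.539311, -1.3194)–(-1.12599, -1.12599, -1.3194)  len=0.6350
  (v22,v26,v23) [--+] → (-0.586679, -1.34939, -1.3194)–(-1.12599, -1.12599, -1.3194)  len=0.5838
  (v23,v26,v27) [+-+] → (-0.586679, -1.34939, -1.3194)–(0, -1.59242, -1.3194)  len=0.6350
  (v26,v30,v27) [--+] → (0.539311, -1.36902, -1.3194)–(0, -1.59242, -1.3194)  len=0.5838
  (v27,v30,v31) [+-+] → (0.539311, -1.36902, -1.3194)–(1.12599, -1.12599, -1.3194)  len=0.6350
  (v30,v1,v31) [--+] → (1.34939, -0.586679, -1.3194)–(1.12599, -1.12599, -1.3194)  len=0.5838
  (v31,v1,v2) [+-+] → (1.34939, -0.586679, -1.3194)–(1.59242, 0, -1.3194)  len=0.6350

Chained into 1 loop(s):
  loop 1: 16 segments, perimeter = 9.7502
Total perimeter = 9.750

loops=1 perimeter=9.750


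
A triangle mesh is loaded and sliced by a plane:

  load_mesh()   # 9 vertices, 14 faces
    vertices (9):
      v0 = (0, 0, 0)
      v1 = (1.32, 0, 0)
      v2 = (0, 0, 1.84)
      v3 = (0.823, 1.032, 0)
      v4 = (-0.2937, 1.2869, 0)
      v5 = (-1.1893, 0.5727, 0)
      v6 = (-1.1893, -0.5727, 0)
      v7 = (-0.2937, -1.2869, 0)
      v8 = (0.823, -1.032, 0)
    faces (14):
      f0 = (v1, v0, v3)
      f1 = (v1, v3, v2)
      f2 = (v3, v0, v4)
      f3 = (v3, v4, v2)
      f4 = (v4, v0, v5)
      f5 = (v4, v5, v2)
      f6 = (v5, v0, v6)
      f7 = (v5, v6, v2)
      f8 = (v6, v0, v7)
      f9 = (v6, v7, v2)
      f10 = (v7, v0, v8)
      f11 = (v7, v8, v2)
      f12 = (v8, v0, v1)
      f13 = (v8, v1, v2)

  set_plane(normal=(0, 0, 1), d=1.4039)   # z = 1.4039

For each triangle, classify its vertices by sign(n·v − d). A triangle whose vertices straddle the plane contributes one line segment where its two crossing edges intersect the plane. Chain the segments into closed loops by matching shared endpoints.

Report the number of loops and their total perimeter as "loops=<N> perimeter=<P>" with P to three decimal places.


loops=1 perimeter=1.900

Straddling triangles (7 of 14):
  (v1,v3,v2) [--+] → (0.19506, 0.244595, 1.4039)–(0.312854, 0, 1.4039)  len=0.2715
  (v3,v4,v2) [--+] → (-0.0696101, 0.305009, 1.4039)–(0.19506, 0.244595, 1.4039)  len=0.2715
  (v4,v5,v2) [--+] → (-0.281877, 0.135736, 1.4039)–(-0.0696101, 0.305009, 1.4039)  len=0.2715
  (v5,v6,v2) [--+] → (-0.281877, -0.135736, 1.4039)–(-0.281877, 0.135736, 1.4039)  len=0.2715
  (v6,v7,v2) [--+] → (-0.0696101, -0.305009, 1.4039)–(-0.281877, -0.135736, 1.4039)  len=0.2715
  (v7,v8,v2) [--+] → (0.19506, -0.244595, 1.4039)–(-0.0696101, -0.305009, 1.4039)  len=0.2715
  (v8,v1,v2) [--+] → (0.312854, 0, 1.4039)–(0.19506, -0.244595, 1.4039)  len=0.2715

Chained into 1 loop(s):
  loop 1: 7 segments, perimeter = 1.9004
Total perimeter = 1.900


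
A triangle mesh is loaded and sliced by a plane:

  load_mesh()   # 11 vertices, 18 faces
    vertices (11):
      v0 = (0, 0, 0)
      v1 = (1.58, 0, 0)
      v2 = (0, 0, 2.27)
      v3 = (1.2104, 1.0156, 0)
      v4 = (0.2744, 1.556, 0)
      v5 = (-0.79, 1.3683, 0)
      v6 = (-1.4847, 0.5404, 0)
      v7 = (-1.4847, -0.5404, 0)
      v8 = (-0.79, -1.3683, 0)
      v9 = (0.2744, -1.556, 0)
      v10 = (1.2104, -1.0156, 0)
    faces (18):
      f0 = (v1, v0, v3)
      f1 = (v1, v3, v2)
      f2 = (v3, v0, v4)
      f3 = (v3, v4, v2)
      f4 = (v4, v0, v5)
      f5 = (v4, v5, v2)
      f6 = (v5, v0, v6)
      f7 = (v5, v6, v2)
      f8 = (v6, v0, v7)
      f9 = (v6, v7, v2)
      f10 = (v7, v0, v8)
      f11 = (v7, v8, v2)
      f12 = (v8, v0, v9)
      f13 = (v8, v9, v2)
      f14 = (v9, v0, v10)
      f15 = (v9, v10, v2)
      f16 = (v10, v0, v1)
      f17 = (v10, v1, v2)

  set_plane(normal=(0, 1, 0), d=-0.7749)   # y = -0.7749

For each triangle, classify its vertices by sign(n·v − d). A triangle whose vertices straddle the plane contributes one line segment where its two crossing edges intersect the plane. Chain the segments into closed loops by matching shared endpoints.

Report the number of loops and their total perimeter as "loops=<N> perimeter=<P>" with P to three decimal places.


loops=1 perimeter=6.131

Straddling triangles (8 of 18):
  (v7,v0,v8) [++-] → (-0.447395, -0.7749, 0)–(-1.28793, -0.7749, 0)  len=0.8405
  (v7,v8,v2) [+-+] → (-1.28793, -0.7749, 0)–(-0.447395, -0.7749, 0.984446)  len=1.2945
  (v8,v0,v9) [-+-] → (-0.447395, -0.7749, 0)–(0.136653, -0.7749, 0)  len=0.5840
  (v8,v9,v2) [--+] → (0.136653, -0.7749, 1.13952)–(-0.447395, -0.7749, 0.984446)  len=0.6043
  (v9,v0,v10) [-+-] → (0.136653, -0.7749, 0)–(0.923532, -0.7749, 0)  len=0.7869
  (v9,v10,v2) [--+] → (0.923532, -0.7749, 0.537996)–(0.136653, -0.7749, 1.13952)  len=0.9905
  (v10,v0,v1) [-++] → (0.923532, -0.7749, 0)–(1.298, -0.7749, 0)  len=0.3745
  (v10,v1,v2) [-++] → (1.298, -0.7749, 0)–(0.923532, -0.7749, 0.537996)  len=0.6555

Chained into 1 loop(s):
  loop 1: 8 segments, perimeter = 6.1306
Total perimeter = 6.131


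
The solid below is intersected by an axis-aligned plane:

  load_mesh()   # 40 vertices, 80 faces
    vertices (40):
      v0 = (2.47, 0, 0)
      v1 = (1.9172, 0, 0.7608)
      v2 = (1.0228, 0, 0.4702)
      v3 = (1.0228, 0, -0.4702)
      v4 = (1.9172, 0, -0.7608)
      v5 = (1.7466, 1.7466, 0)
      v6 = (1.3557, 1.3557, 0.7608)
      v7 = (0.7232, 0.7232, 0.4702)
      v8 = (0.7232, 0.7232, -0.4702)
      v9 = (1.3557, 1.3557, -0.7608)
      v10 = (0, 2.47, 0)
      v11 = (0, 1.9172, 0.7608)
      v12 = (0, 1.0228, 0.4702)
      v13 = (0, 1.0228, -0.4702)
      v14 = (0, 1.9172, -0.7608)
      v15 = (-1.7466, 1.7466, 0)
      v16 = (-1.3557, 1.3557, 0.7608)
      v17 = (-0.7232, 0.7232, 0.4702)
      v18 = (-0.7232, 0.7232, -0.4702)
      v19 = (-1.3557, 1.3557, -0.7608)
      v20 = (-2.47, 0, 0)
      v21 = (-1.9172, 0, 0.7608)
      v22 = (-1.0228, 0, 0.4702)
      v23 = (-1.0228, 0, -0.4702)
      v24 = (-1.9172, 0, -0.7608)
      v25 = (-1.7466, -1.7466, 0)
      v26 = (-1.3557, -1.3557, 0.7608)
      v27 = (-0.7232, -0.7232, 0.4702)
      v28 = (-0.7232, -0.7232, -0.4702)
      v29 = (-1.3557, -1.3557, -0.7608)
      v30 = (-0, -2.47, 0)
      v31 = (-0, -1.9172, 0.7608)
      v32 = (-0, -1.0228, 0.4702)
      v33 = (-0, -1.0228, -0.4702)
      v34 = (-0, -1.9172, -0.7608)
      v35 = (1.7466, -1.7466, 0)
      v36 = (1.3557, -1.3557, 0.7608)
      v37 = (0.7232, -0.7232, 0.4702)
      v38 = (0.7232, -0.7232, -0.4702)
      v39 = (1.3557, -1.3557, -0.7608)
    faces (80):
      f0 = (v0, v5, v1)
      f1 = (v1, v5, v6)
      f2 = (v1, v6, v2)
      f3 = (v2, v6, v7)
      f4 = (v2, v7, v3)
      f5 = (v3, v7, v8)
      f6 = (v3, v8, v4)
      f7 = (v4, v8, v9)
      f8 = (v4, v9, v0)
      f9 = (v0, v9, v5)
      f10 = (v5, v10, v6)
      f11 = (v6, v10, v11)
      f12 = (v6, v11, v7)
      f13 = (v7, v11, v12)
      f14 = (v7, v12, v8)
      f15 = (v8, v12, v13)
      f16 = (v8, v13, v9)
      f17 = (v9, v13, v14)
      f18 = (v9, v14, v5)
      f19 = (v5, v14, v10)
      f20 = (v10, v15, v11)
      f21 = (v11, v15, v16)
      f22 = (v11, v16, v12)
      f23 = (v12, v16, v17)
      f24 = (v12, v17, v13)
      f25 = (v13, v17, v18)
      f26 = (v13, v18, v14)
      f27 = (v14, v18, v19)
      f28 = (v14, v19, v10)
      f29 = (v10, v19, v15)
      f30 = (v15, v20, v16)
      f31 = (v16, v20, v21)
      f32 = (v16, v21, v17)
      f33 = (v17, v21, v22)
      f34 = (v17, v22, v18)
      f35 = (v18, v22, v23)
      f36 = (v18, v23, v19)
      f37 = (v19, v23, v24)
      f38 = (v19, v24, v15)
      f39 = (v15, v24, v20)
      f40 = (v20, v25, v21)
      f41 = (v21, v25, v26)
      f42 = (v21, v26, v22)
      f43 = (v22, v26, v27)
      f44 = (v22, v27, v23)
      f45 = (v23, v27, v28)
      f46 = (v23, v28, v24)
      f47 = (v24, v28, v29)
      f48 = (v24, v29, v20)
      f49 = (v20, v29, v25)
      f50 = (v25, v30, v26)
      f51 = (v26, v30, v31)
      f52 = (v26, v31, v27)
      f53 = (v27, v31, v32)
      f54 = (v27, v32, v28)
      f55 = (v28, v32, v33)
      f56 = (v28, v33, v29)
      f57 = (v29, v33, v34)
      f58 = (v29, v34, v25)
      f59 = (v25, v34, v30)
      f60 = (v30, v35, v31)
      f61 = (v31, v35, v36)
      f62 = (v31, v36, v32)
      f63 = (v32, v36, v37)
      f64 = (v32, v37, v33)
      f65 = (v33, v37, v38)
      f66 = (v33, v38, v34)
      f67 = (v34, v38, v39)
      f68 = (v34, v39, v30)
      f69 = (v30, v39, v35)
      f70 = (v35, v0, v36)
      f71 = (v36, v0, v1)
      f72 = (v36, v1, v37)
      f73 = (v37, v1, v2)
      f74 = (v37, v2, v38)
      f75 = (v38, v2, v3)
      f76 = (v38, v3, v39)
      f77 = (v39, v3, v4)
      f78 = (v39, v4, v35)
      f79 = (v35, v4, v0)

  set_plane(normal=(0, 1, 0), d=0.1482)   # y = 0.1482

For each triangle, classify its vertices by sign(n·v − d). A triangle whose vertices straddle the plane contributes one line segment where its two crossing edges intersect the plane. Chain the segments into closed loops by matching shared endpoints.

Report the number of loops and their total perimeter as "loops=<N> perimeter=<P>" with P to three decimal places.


Straddling triangles (20 of 80):
  (v0,v5,v1) [-+-] → (2.40862, 0.1482, 0)–(1.90272, 0.1482, 0.696246)  len=0.8606
  (v1,v5,v6) [-++] → (1.90272, 0.1482, 0.696246)–(1.85582, 0.1482, 0.7608)  len=0.0798
  (v1,v6,v2) [-+-] → (1.85582, 0.1482, 0.7608)–(1.05919, 0.1482, 0.501967)  len=0.8376
  (v2,v6,v7) [-++] → (1.05919, 0.1482, 0.501967)–(0.961405, 0.1482, 0.4702)  len=0.1028
  (v2,v7,v3) [-+-] → (0.961405, 0.1482, 0.4702)–(0.961405, 0.1482, -0.277491)  len=0.7477
  (v3,v7,v8) [-++] → (0.961405, 0.1482, -0.277491)–(0.961405, 0.1482, -0.4702)  len=0.1927
  (v3,v8,v4) [-+-] → (0.961405, 0.1482, -0.4702)–(1.67252, 0.1482, -0.70125)  len=0.7477
  (v4,v8,v9) [-++] → (1.67252, 0.1482, -0.70125)–(1.85582, 0.1482, -0.7608)  len=0.1927
  (v4,v9,v0) [-+-] → (1.85582, 0.1482, -0.7608)–(2.34819, 0.1482, -0.0831678)  len=0.8376
  (v0,v9,v5) [-++] → (2.34819, 0.1482, -0.0831678)–(2.40862, 0.1482, 0)  len=0.1028
  (v15,v20,v16) [+-+] → (-2.40862, 0.1482, 0)–(-2.34819, 0.1482, 0.0831678)  len=0.1028
  (v16,v20,v21) [+--] → (-2.34819, 0.1482, 0.0831678)–(-1.85582, 0.1482, 0.7608)  len=0.8376
  (v16,v21,v17) [+-+] → (-1.85582, 0.1482, 0.7608)–(-1.67252, 0.1482, 0.70125)  len=0.1927
  (v17,v21,v22) [+--] → (-1.67252, 0.1482, 0.70125)–(-0.961405, 0.1482, 0.4702)  len=0.7477
  (v17,v22,v18) [+-+] → (-0.961405, 0.1482, 0.4702)–(-0.961405, 0.1482, 0.277491)  len=0.1927
  (v18,v22,v23) [+--] → (-0.961405, 0.1482, 0.277491)–(-0.961405, 0.1482, -0.4702)  len=0.7477
  (v18,v23,v19) [+-+] → (-0.961405, 0.1482, -0.4702)–(-1.05919, 0.1482, -0.501967)  len=0.1028
  (v19,v23,v24) [+--] → (-1.05919, 0.1482, -0.501967)–(-1.85582, 0.1482, -0.7608)  len=0.8376
  (v19,v24,v15) [+-+] → (-1.85582, 0.1482, -0.7608)–(-1.90272, 0.1482, -0.696246)  len=0.0798
  (v15,v24,v20) [+--] → (-1.90272, 0.1482, -0.696246)–(-2.40862, 0.1482, 0)  len=0.8606

Chained into 2 loop(s):
  loop 1: 10 segments, perimeter = 4.7021
  loop 2: 10 segments, perimeter = 4.7021
Total perimeter = 9.404

loops=2 perimeter=9.404


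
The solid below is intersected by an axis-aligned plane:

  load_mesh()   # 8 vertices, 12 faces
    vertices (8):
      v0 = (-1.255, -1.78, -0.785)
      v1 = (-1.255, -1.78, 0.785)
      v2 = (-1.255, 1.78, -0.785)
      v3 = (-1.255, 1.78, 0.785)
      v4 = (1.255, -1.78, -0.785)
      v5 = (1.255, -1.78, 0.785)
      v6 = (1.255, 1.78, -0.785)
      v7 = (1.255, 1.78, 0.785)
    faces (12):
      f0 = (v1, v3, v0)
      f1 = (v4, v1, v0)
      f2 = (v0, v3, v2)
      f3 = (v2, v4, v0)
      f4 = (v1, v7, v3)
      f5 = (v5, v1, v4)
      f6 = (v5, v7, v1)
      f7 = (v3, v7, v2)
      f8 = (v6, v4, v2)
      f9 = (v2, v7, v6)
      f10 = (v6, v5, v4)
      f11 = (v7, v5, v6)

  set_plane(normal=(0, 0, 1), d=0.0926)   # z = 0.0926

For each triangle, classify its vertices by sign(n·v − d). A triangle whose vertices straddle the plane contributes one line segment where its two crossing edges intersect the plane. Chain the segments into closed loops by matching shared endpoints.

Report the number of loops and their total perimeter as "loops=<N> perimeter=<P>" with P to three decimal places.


Straddling triangles (8 of 12):
  (v1,v3,v0) [++-] → (-1.255, 0.209972, 0.0926)–(-1.255, -1.78, 0.0926)  len=1.9900
  (v4,v1,v0) [-+-] → (-0.148042, -1.78, 0.0926)–(-1.255, -1.78, 0.0926)  len=1.1070
  (v0,v3,v2) [-+-] → (-1.255, 0.209972, 0.0926)–(-1.255, 1.78, 0.0926)  len=1.5700
  (v5,v1,v4) [++-] → (-0.148042, -1.78, 0.0926)–(1.255, -1.78, 0.0926)  len=1.4030
  (v3,v7,v2) [++-] → (0.148042, 1.78, 0.0926)–(-1.255, 1.78, 0.0926)  len=1.4030
  (v2,v7,v6) [-+-] → (0.148042, 1.78, 0.0926)–(1.255, 1.78, 0.0926)  len=1.1070
  (v6,v5,v4) [-+-] → (1.255, -0.209972, 0.0926)–(1.255, -1.78, 0.0926)  len=1.5700
  (v7,v5,v6) [++-] → (1.255, -0.209972, 0.0926)–(1.255, 1.78, 0.0926)  len=1.9900

Chained into 1 loop(s):
  loop 1: 8 segments, perimeter = 12.1400
Total perimeter = 12.140

loops=1 perimeter=12.140


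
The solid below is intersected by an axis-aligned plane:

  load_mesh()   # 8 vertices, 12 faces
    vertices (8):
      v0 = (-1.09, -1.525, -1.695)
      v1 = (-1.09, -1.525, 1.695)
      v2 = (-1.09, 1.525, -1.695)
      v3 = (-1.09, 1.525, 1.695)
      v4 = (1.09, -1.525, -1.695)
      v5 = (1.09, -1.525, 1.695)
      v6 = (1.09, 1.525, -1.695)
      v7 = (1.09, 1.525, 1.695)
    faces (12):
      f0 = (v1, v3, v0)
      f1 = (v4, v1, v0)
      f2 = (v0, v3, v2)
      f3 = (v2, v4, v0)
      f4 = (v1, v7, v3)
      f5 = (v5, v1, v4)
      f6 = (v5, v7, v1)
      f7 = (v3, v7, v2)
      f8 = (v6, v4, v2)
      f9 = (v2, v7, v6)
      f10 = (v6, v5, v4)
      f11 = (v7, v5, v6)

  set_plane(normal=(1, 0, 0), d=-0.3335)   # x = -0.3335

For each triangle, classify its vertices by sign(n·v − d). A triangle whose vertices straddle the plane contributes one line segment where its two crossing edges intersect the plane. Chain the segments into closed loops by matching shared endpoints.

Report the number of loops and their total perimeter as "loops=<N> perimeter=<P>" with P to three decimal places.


Straddling triangles (8 of 12):
  (v4,v1,v0) [+--] → (-0.3335, -1.525, 0.518608)–(-0.3335, -1.525, -1.695)  len=2.2136
  (v2,v4,v0) [-+-] → (-0.3335, 0.466594, -1.695)–(-0.3335, -1.525, -1.695)  len=1.9916
  (v1,v7,v3) [-+-] → (-0.3335, -0.466594, 1.695)–(-0.3335, 1.525, 1.695)  len=1.9916
  (v5,v1,v4) [+-+] → (-0.3335, -1.525, 1.695)–(-0.3335, -1.525, 0.518608)  len=1.1764
  (v5,v7,v1) [++-] → (-0.3335, -0.466594, 1.695)–(-0.3335, -1.525, 1.695)  len=1.0584
  (v3,v7,v2) [-+-] → (-0.3335, 1.525, 1.695)–(-0.3335, 1.525, -0.518608)  len=2.2136
  (v6,v4,v2) [++-] → (-0.3335, 0.466594, -1.695)–(-0.3335, 1.525, -1.695)  len=1.0584
  (v2,v7,v6) [-++] → (-0.3335, 1.525, -0.518608)–(-0.3335, 1.525, -1.695)  len=1.1764

Chained into 1 loop(s):
  loop 1: 8 segments, perimeter = 12.8800
Total perimeter = 12.880

loops=1 perimeter=12.880


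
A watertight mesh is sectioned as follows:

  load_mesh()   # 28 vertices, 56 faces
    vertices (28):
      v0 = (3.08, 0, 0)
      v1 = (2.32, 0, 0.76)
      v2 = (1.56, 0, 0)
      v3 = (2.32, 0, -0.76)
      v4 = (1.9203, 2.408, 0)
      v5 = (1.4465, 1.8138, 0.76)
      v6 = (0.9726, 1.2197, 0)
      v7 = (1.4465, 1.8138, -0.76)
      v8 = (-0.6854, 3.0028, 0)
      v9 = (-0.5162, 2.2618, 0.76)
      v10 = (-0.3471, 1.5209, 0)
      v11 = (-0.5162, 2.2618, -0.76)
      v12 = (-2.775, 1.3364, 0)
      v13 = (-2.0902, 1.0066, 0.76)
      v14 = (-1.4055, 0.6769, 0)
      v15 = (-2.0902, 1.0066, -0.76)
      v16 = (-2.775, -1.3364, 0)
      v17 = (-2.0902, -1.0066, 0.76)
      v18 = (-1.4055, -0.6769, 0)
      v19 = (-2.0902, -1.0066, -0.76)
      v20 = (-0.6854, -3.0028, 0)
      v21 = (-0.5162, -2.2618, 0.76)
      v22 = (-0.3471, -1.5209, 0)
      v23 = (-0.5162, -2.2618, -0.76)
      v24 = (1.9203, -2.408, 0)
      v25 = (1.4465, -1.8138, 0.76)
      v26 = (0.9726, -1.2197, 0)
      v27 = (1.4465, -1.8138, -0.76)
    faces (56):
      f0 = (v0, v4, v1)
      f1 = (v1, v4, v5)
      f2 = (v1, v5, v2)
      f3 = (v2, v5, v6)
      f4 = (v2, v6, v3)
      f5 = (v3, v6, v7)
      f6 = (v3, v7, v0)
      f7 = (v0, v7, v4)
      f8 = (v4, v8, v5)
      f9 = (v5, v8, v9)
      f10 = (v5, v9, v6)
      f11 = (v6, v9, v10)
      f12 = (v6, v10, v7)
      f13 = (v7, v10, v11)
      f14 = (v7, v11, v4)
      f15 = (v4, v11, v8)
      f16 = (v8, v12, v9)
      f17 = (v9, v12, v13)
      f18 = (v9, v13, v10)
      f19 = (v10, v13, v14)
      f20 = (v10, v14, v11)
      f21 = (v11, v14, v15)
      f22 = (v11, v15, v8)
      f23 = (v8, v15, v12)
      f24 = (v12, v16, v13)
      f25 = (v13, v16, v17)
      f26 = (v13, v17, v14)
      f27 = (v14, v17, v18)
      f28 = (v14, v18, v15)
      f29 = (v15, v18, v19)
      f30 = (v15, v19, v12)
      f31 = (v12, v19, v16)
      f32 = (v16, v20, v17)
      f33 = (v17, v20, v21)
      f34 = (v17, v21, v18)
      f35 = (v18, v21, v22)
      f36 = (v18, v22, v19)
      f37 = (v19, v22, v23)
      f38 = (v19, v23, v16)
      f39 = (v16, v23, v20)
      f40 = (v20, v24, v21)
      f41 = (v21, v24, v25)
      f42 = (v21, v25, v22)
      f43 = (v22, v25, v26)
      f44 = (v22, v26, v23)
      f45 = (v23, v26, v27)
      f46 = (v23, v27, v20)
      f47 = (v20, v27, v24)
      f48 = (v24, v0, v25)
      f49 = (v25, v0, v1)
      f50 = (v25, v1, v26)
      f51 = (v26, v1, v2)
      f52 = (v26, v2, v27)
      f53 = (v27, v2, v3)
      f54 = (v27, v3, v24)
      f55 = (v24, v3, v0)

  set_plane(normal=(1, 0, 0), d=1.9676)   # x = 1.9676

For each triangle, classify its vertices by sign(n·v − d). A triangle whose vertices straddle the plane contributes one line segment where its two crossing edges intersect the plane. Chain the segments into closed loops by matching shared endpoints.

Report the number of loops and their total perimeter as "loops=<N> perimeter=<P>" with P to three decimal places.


loops=1 perimeter=10.255

Straddling triangles (14 of 56):
  (v0,v4,v1) [+-+] → (1.9676, 2.30979, 0)–(1.9676, 2.12304, 0.0899375)  len=0.2073
  (v1,v4,v5) [+--] → (1.9676, 2.12304, 0.0899375)–(1.9676, 0.731749, 0.76)  len=1.5442
  (v1,v5,v2) [+--] → (1.9676, 0.731749, 0.76)–(1.9676, 0, 0.4076)  len=0.8122
  (v2,v6,v3) [--+] → (1.9676, 0.319001, -0.561229)–(1.9676, 0, -0.4076)  len=0.3541
  (v3,v6,v7) [+--] → (1.9676, 0.319001, -0.561229)–(1.9676, 0.731749, -0.76)  len=0.4581
  (v3,v7,v0) [+-+] → (1.9676, 0.731749, -0.76)–(1.9676, 1.23518, -0.517554)  len=0.5588
  (v0,v7,v4) [+--] → (1.9676, 1.23518, -0.517554)–(1.9676, 2.30979, 0)  len=1.1927
  (v24,v0,v25) [-+-] → (1.9676, -2.30979, 0)–(1.9676, -1.23518, 0.517554)  len=1.1927
  (v25,v0,v1) [-++] → (1.9676, -1.23518, 0.517554)–(1.9676, -0.731749, 0.76)  len=0.5588
  (v25,v1,v26) [-+-] → (1.9676, -0.731749, 0.76)–(1.9676, -0.319001, 0.561229)  len=0.4581
  (v26,v1,v2) [-+-] → (1.9676, -0.319001, 0.561229)–(1.9676, 0, 0.4076)  len=0.3541
  (v27,v2,v3) [--+] → (1.9676, 0, -0.4076)–(1.9676, -0.731749, -0.76)  len=0.8122
  (v27,v3,v24) [-+-] → (1.9676, -0.731749, -0.76)–(1.9676, -2.12304, -0.0899375)  len=1.5442
  (v24,v3,v0) [-++] → (1.9676, -2.12304, -0.0899375)–(1.9676, -2.30979, 0)  len=0.2073

Chained into 1 loop(s):
  loop 1: 14 segments, perimeter = 10.2548
Total perimeter = 10.255


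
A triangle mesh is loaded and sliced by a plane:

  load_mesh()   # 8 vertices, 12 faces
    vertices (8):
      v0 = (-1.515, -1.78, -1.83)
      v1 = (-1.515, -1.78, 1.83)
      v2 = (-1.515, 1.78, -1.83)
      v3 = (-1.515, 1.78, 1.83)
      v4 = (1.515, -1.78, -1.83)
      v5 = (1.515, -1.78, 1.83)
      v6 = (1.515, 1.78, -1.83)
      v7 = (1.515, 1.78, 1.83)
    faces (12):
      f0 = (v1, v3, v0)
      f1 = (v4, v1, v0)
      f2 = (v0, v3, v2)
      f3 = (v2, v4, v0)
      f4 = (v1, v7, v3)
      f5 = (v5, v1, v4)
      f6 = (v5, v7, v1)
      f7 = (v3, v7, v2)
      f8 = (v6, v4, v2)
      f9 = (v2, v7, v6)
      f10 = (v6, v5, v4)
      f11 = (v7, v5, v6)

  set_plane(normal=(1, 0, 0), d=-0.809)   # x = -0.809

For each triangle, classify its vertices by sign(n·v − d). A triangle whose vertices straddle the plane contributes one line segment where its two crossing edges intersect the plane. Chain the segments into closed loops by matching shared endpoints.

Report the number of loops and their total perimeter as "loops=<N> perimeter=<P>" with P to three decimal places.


loops=1 perimeter=14.440

Straddling triangles (8 of 12):
  (v4,v1,v0) [+--] → (-0.809, -1.78, 0.977208)–(-0.809, -1.78, -1.83)  len=2.8072
  (v2,v4,v0) [-+-] → (-0.809, 0.950508, -1.83)–(-0.809, -1.78, -1.83)  len=2.7305
  (v1,v7,v3) [-+-] → (-0.809, -0.950508, 1.83)–(-0.809, 1.78, 1.83)  len=2.7305
  (v5,v1,v4) [+-+] → (-0.809, -1.78, 1.83)–(-0.809, -1.78, 0.977208)  len=0.8528
  (v5,v7,v1) [++-] → (-0.809, -0.950508, 1.83)–(-0.809, -1.78, 1.83)  len=0.8295
  (v3,v7,v2) [-+-] → (-0.809, 1.78, 1.83)–(-0.809, 1.78, -0.977208)  len=2.8072
  (v6,v4,v2) [++-] → (-0.809, 0.950508, -1.83)–(-0.809, 1.78, -1.83)  len=0.8295
  (v2,v7,v6) [-++] → (-0.809, 1.78, -0.977208)–(-0.809, 1.78, -1.83)  len=0.8528

Chained into 1 loop(s):
  loop 1: 8 segments, perimeter = 14.4400
Total perimeter = 14.440


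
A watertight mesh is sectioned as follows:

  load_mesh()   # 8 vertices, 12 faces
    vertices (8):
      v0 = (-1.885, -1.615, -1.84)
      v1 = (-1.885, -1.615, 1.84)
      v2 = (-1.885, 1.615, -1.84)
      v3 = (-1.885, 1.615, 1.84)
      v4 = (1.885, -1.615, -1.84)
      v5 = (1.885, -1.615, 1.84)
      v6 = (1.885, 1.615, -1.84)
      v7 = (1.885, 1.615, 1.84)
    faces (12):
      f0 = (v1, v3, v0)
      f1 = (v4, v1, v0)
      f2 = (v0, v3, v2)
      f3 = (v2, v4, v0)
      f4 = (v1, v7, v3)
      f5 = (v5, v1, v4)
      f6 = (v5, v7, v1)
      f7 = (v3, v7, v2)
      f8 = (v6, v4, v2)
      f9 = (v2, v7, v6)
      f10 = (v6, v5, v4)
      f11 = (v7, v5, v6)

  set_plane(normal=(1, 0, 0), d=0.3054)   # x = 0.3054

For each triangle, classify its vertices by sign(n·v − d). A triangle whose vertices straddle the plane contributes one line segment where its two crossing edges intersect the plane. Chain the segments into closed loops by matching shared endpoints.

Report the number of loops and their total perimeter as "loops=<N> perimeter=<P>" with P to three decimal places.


loops=1 perimeter=13.820

Straddling triangles (8 of 12):
  (v4,v1,v0) [+--] → (0.3054, -1.615, -0.298109)–(0.3054, -1.615, -1.84)  len=1.5419
  (v2,v4,v0) [-+-] → (0.3054, -0.261656, -1.84)–(0.3054, -1.615, -1.84)  len=1.3533
  (v1,v7,v3) [-+-] → (0.3054, 0.261656, 1.84)–(0.3054, 1.615, 1.84)  len=1.3533
  (v5,v1,v4) [+-+] → (0.3054, -1.615, 1.84)–(0.3054, -1.615, -0.298109)  len=2.1381
  (v5,v7,v1) [++-] → (0.3054, 0.261656, 1.84)–(0.3054, -1.615, 1.84)  len=1.8767
  (v3,v7,v2) [-+-] → (0.3054, 1.615, 1.84)–(0.3054, 1.615, 0.298109)  len=1.5419
  (v6,v4,v2) [++-] → (0.3054, -0.261656, -1.84)–(0.3054, 1.615, -1.84)  len=1.8767
  (v2,v7,v6) [-++] → (0.3054, 1.615, 0.298109)–(0.3054, 1.615, -1.84)  len=2.1381

Chained into 1 loop(s):
  loop 1: 8 segments, perimeter = 13.8200
Total perimeter = 13.820
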